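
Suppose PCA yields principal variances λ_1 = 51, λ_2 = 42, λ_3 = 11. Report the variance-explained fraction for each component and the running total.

Step 1 — total variance = trace(Sigma) = Σ λ_i = 51 + 42 + 11 = 104.

Step 2 — fraction explained by component i = λ_i / Σ λ:
  PC1: 51/104 = 0.4904
  PC2: 42/104 = 0.4038
  PC3: 11/104 = 0.1058

Step 3 — cumulative fraction after k components = (λ_1 + ... + λ_k) / Σ λ:
  k = 1: 51/104 = 0.4904
  k = 2: (51 + 42)/104 = 93/104 = 0.8942
  k = 3: (51 + 42 + 11)/104 = 104/104 = 1

Summary (fraction, with percent):

explained: PC1 0.4904 (49.04%), PC2 0.4038 (40.38%), PC3 0.1058 (10.58%);  cumulative: 0.4904, 0.8942, 1


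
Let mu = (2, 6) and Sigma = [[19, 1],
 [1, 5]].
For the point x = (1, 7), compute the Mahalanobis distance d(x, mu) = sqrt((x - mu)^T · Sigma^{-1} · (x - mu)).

Step 1 — centre the observation: (x - mu) = (-1, 1).

Step 2 — invert Sigma. det(Sigma) = 19·5 - (1)² = 94.
  Sigma^{-1} = (1/det) · [[d, -b], [-b, a]] = [[0.0532, -0.0106],
 [-0.0106, 0.2021]].

Step 3 — form the quadratic (x - mu)^T · Sigma^{-1} · (x - mu):
  Sigma^{-1} · (x - mu) = (-0.0638, 0.2128).
  (x - mu)^T · [Sigma^{-1} · (x - mu)] = (-1)·(-0.0638) + (1)·(0.2128) = 0.2766.

Step 4 — take square root: d = √(0.2766) ≈ 0.5259.

d(x, mu) = √(0.2766) ≈ 0.5259


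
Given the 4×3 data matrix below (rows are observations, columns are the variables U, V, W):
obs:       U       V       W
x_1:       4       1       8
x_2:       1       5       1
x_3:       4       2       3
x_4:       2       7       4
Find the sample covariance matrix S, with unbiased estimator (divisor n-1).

Step 1 — column means:
  mean(U) = (4 + 1 + 4 + 2) / 4 = 11/4 = 2.75
  mean(V) = (1 + 5 + 2 + 7) / 4 = 15/4 = 3.75
  mean(W) = (8 + 1 + 3 + 4) / 4 = 16/4 = 4

Step 2 — sample covariance S[i,j] = (1/(n-1)) · Σ_k (x_{k,i} - mean_i) · (x_{k,j} - mean_j), with n-1 = 3.
  S[U,U] = ((1.25)·(1.25) + (-1.75)·(-1.75) + (1.25)·(1.25) + (-0.75)·(-0.75)) / 3 = 6.75/3 = 2.25
  S[U,V] = ((1.25)·(-2.75) + (-1.75)·(1.25) + (1.25)·(-1.75) + (-0.75)·(3.25)) / 3 = -10.25/3 = -3.4167
  S[U,W] = ((1.25)·(4) + (-1.75)·(-3) + (1.25)·(-1) + (-0.75)·(0)) / 3 = 9/3 = 3
  S[V,V] = ((-2.75)·(-2.75) + (1.25)·(1.25) + (-1.75)·(-1.75) + (3.25)·(3.25)) / 3 = 22.75/3 = 7.5833
  S[V,W] = ((-2.75)·(4) + (1.25)·(-3) + (-1.75)·(-1) + (3.25)·(0)) / 3 = -13/3 = -4.3333
  S[W,W] = ((4)·(4) + (-3)·(-3) + (-1)·(-1) + (0)·(0)) / 3 = 26/3 = 8.6667

S is symmetric (S[j,i] = S[i,j]). Assembling:

S = [[2.25, -3.4167, 3],
 [-3.4167, 7.5833, -4.3333],
 [3, -4.3333, 8.6667]]


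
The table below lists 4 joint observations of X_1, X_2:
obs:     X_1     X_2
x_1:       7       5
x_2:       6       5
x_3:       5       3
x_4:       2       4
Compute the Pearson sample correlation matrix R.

Step 1 — column means:
  mean(X_1) = (7 + 6 + 5 + 2) / 4 = 20/4 = 5
  mean(X_2) = (5 + 5 + 3 + 4) / 4 = 17/4 = 4.25

Step 2 — sample variances and covariances s[i,j] = (1/(n-1)) · Σ_k (x_{k,i} - mean_i) · (x_{k,j} - mean_j), with n-1 = 3:
  s[X_1,X_1] = ((2)·(2) + (1)·(1) + (0)·(0) + (-3)·(-3)) / 3 = 14/3 = 4.6667
  s[X_1,X_2] = ((2)·(0.75) + (1)·(0.75) + (0)·(-1.25) + (-3)·(-0.25)) / 3 = 3/3 = 1
  s[X_2,X_2] = ((0.75)·(0.75) + (0.75)·(0.75) + (-1.25)·(-1.25) + (-0.25)·(-0.25)) / 3 = 2.75/3 = 0.9167
  Sample standard deviations s_i = √(s[i,i]):
  s(X_1) = √(4.6667) = 2.1602
  s(X_2) = √(0.9167) = 0.9574

Step 3 — r_{ij} = s_{ij} / (s_i · s_j):
  r[X_1,X_1] = 1 (diagonal).
  r[X_1,X_2] = 1 / (2.1602 · 0.9574) = 1 / 2.0683 = 0.4835
  r[X_2,X_2] = 1 (diagonal).

R is symmetric with unit diagonal. Assembling:

R = [[1, 0.4835],
 [0.4835, 1]]


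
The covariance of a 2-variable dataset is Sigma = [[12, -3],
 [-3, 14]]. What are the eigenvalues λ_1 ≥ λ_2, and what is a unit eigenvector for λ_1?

Step 1 — characteristic polynomial of 2×2 Sigma:
  det(Sigma - λI) = λ² - trace · λ + det = 0.
  trace = 12 + 14 = 26, det = 12·14 - (-3)² = 159.
Step 2 — discriminant:
  Δ = trace² - 4·det = 676 - 636 = 40.
Step 3 — eigenvalues:
  λ = (trace ± √Δ)/2 = (26 ± 6.3246)/2,
  λ_1 = 16.1623,  λ_2 = 9.8377.

Step 4 — unit eigenvector for λ_1: solve (Sigma - λ_1 I)v = 0. First row:
  (12 - 16.1623)·v_x + (-3)·v_y = 0, i.e. (-4.1623)·v_x + (-3)·v_y = 0,
  so v ∝ (b, λ_1 - a) = (-3, 4.1623); multiply by -1 so the first entry is positive: u = (3, -4.1623).
  ||u|| = √((3)² + (-4.1623)²) = √(26.3246) ≈ 5.1307,
  v_1 = u/||u|| ≈ (0.5847, -0.8112) (||v_1|| = 1).

λ_1 = 16.1623,  λ_2 = 9.8377;  v_1 ≈ (0.5847, -0.8112)


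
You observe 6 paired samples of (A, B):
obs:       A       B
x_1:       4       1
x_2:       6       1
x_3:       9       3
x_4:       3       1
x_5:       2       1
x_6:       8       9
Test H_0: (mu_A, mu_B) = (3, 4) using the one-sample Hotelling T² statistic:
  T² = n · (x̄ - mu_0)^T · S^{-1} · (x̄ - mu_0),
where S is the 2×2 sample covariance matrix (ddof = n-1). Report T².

Step 1 — sample mean vector:
  mean(A) = (4 + 6 + 9 + 3 + 2 + 8) / 6 = 32/6 = 5.3333
  mean(B) = (1 + 1 + 3 + 1 + 1 + 9) / 6 = 16/6 = 2.6667
  x̄ = (5.3333, 2.6667),  deviation x̄ - mu_0 = (5.3333, 2.6667) - (3, 4) = (2.3333, -1.3333).

Step 2 — sample covariance matrix, S[i,j] = (1/(n-1)) · Σ_k (x_{k,i} - mean_i) · (x_{k,j} - mean_j), divisor n-1 = 5:
  S[A,A] = ((-1.3333)·(-1.3333) + (0.6667)·(0.6667) + (3.6667)·(3.6667) + (-2.3333)·(-2.3333) + (-3.3333)·(-3.3333) + (2.6667)·(2.6667)) / 5 = 39.3333/5 = 7.8667
  S[A,B] = ((-1.3333)·(-1.6667) + (0.6667)·(-1.6667) + (3.6667)·(0.3333) + (-2.3333)·(-1.6667) + (-3.3333)·(-1.6667) + (2.6667)·(6.3333)) / 5 = 28.6667/5 = 5.7333
  S[B,B] = ((-1.6667)·(-1.6667) + (-1.6667)·(-1.6667) + (0.3333)·(0.3333) + (-1.6667)·(-1.6667) + (-1.6667)·(-1.6667) + (6.3333)·(6.3333)) / 5 = 51.3333/5 = 10.2667
  S = [[7.8667, 5.7333],
 [5.7333, 10.2667]].

Step 3 — invert S. det(S) = 7.8667·10.2667 - (5.7333)² = 47.8933.
  S^{-1} = (1/det) · [[d, -b], [-b, a]] = [[0.2144, -0.1197],
 [-0.1197, 0.1643]].

Step 4 — quadratic form (x̄ - mu_0)^T · S^{-1} · (x̄ - mu_0):
  S^{-1} · (x̄ - mu_0) = (0.6598, -0.4983),
  (x̄ - mu_0)^T · [...] = (2.3333)·(0.6598) + (-1.3333)·(-0.4983) = 2.204.

Step 5 — scale by n: T² = 6 · 2.204 = 13.2238.

T² ≈ 13.2238


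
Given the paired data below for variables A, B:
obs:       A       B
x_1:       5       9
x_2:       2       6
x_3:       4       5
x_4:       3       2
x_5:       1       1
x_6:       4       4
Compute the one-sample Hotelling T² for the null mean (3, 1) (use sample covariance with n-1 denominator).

Step 1 — sample mean vector:
  mean(A) = (5 + 2 + 4 + 3 + 1 + 4) / 6 = 19/6 = 3.1667
  mean(B) = (9 + 6 + 5 + 2 + 1 + 4) / 6 = 27/6 = 4.5
  x̄ = (3.1667, 4.5),  deviation x̄ - mu_0 = (3.1667, 4.5) - (3, 1) = (0.1667, 3.5).

Step 2 — sample covariance matrix, S[i,j] = (1/(n-1)) · Σ_k (x_{k,i} - mean_i) · (x_{k,j} - mean_j), divisor n-1 = 5:
  S[A,A] = ((1.8333)·(1.8333) + (-1.1667)·(-1.1667) + (0.8333)·(0.8333) + (-0.1667)·(-0.1667) + (-2.1667)·(-2.1667) + (0.8333)·(0.8333)) / 5 = 10.8333/5 = 2.1667
  S[A,B] = ((1.8333)·(4.5) + (-1.1667)·(1.5) + (0.8333)·(0.5) + (-0.1667)·(-2.5) + (-2.1667)·(-3.5) + (0.8333)·(-0.5)) / 5 = 14.5/5 = 2.9
  S[B,B] = ((4.5)·(4.5) + (1.5)·(1.5) + (0.5)·(0.5) + (-2.5)·(-2.5) + (-3.5)·(-3.5) + (-0.5)·(-0.5)) / 5 = 41.5/5 = 8.3
  S = [[2.1667, 2.9],
 [2.9, 8.3]].

Step 3 — invert S. det(S) = 2.1667·8.3 - (2.9)² = 9.5733.
  S^{-1} = (1/det) · [[d, -b], [-b, a]] = [[0.867, -0.3029],
 [-0.3029, 0.2263]].

Step 4 — quadratic form (x̄ - mu_0)^T · S^{-1} · (x̄ - mu_0):
  S^{-1} · (x̄ - mu_0) = (-0.9157, 0.7416),
  (x̄ - mu_0)^T · [...] = (0.1667)·(-0.9157) + (3.5)·(0.7416) = 2.4431.

Step 5 — scale by n: T² = 6 · 2.4431 = 14.6588.

T² ≈ 14.6588


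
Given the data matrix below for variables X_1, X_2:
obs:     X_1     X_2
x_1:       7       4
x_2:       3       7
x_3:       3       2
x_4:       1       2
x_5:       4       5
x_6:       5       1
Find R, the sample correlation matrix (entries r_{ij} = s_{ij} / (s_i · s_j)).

Step 1 — column means:
  mean(X_1) = (7 + 3 + 3 + 1 + 4 + 5) / 6 = 23/6 = 3.8333
  mean(X_2) = (4 + 7 + 2 + 2 + 5 + 1) / 6 = 21/6 = 3.5

Step 2 — sample variances and covariances s[i,j] = (1/(n-1)) · Σ_k (x_{k,i} - mean_i) · (x_{k,j} - mean_j), with n-1 = 5:
  s[X_1,X_1] = ((3.1667)·(3.1667) + (-0.8333)·(-0.8333) + (-0.8333)·(-0.8333) + (-2.8333)·(-2.8333) + (0.1667)·(0.1667) + (1.1667)·(1.1667)) / 5 = 20.8333/5 = 4.1667
  s[X_1,X_2] = ((3.1667)·(0.5) + (-0.8333)·(3.5) + (-0.8333)·(-1.5) + (-2.8333)·(-1.5) + (0.1667)·(1.5) + (1.1667)·(-2.5)) / 5 = 1.5/5 = 0.3
  s[X_2,X_2] = ((0.5)·(0.5) + (3.5)·(3.5) + (-1.5)·(-1.5) + (-1.5)·(-1.5) + (1.5)·(1.5) + (-2.5)·(-2.5)) / 5 = 25.5/5 = 5.1
  Sample standard deviations s_i = √(s[i,i]):
  s(X_1) = √(4.1667) = 2.0412
  s(X_2) = √(5.1) = 2.2583

Step 3 — r_{ij} = s_{ij} / (s_i · s_j):
  r[X_1,X_1] = 1 (diagonal).
  r[X_1,X_2] = 0.3 / (2.0412 · 2.2583) = 0.3 / 4.6098 = 0.0651
  r[X_2,X_2] = 1 (diagonal).

R is symmetric with unit diagonal. Assembling:

R = [[1, 0.0651],
 [0.0651, 1]]


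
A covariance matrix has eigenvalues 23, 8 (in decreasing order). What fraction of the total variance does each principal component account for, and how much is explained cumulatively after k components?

Step 1 — total variance = trace(Sigma) = Σ λ_i = 23 + 8 = 31.

Step 2 — fraction explained by component i = λ_i / Σ λ:
  PC1: 23/31 = 0.7419
  PC2: 8/31 = 0.2581

Step 3 — cumulative fraction after k components = (λ_1 + ... + λ_k) / Σ λ:
  k = 1: 23/31 = 0.7419
  k = 2: (23 + 8)/31 = 31/31 = 1

Summary (fraction, with percent):

explained: PC1 0.7419 (74.19%), PC2 0.2581 (25.81%);  cumulative: 0.7419, 1


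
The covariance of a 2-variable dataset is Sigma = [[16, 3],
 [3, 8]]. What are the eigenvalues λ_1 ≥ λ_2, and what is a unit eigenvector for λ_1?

Step 1 — characteristic polynomial of 2×2 Sigma:
  det(Sigma - λI) = λ² - trace · λ + det = 0.
  trace = 16 + 8 = 24, det = 16·8 - (3)² = 119.
Step 2 — discriminant:
  Δ = trace² - 4·det = 576 - 476 = 100.
Step 3 — eigenvalues:
  λ = (trace ± √Δ)/2 = (24 ± 10)/2,
  λ_1 = 17,  λ_2 = 7.

Step 4 — unit eigenvector for λ_1: solve (Sigma - λ_1 I)v = 0. First row:
  (16 - 17)·v_x + (3)·v_y = 0, i.e. (-1)·v_x + (3)·v_y = 0,
  so v ∝ (b, λ_1 - a) = (3, 1) = u.
  ||u|| = √((3)² + (1)²) = √(10) ≈ 3.1623,
  v_1 = u/||u|| ≈ (0.9487, 0.3162) (||v_1|| = 1).

λ_1 = 17,  λ_2 = 7;  v_1 ≈ (0.9487, 0.3162)


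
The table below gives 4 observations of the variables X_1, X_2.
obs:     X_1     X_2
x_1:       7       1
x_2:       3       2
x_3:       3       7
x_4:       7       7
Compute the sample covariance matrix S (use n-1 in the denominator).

Step 1 — column means:
  mean(X_1) = (7 + 3 + 3 + 7) / 4 = 20/4 = 5
  mean(X_2) = (1 + 2 + 7 + 7) / 4 = 17/4 = 4.25

Step 2 — sample covariance S[i,j] = (1/(n-1)) · Σ_k (x_{k,i} - mean_i) · (x_{k,j} - mean_j), with n-1 = 3.
  S[X_1,X_1] = ((2)·(2) + (-2)·(-2) + (-2)·(-2) + (2)·(2)) / 3 = 16/3 = 5.3333
  S[X_1,X_2] = ((2)·(-3.25) + (-2)·(-2.25) + (-2)·(2.75) + (2)·(2.75)) / 3 = -2/3 = -0.6667
  S[X_2,X_2] = ((-3.25)·(-3.25) + (-2.25)·(-2.25) + (2.75)·(2.75) + (2.75)·(2.75)) / 3 = 30.75/3 = 10.25

S is symmetric (S[j,i] = S[i,j]). Assembling:

S = [[5.3333, -0.6667],
 [-0.6667, 10.25]]


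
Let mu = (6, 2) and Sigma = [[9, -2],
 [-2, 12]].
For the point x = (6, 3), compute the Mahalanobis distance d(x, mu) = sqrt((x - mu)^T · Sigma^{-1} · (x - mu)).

Step 1 — centre the observation: (x - mu) = (0, 1).

Step 2 — invert Sigma. det(Sigma) = 9·12 - (-2)² = 104.
  Sigma^{-1} = (1/det) · [[d, -b], [-b, a]] = [[0.1154, 0.0192],
 [0.0192, 0.0865]].

Step 3 — form the quadratic (x - mu)^T · Sigma^{-1} · (x - mu):
  Sigma^{-1} · (x - mu) = (0.0192, 0.0865).
  (x - mu)^T · [Sigma^{-1} · (x - mu)] = (0)·(0.0192) + (1)·(0.0865) = 0.0865.

Step 4 — take square root: d = √(0.0865) ≈ 0.2942.

d(x, mu) = √(0.0865) ≈ 0.2942


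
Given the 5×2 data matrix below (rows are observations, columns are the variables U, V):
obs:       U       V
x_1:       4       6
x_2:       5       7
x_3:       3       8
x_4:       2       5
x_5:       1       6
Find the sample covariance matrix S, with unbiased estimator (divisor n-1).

Step 1 — column means:
  mean(U) = (4 + 5 + 3 + 2 + 1) / 5 = 15/5 = 3
  mean(V) = (6 + 7 + 8 + 5 + 6) / 5 = 32/5 = 6.4

Step 2 — sample covariance S[i,j] = (1/(n-1)) · Σ_k (x_{k,i} - mean_i) · (x_{k,j} - mean_j), with n-1 = 4.
  S[U,U] = ((1)·(1) + (2)·(2) + (0)·(0) + (-1)·(-1) + (-2)·(-2)) / 4 = 10/4 = 2.5
  S[U,V] = ((1)·(-0.4) + (2)·(0.6) + (0)·(1.6) + (-1)·(-1.4) + (-2)·(-0.4)) / 4 = 3/4 = 0.75
  S[V,V] = ((-0.4)·(-0.4) + (0.6)·(0.6) + (1.6)·(1.6) + (-1.4)·(-1.4) + (-0.4)·(-0.4)) / 4 = 5.2/4 = 1.3

S is symmetric (S[j,i] = S[i,j]). Assembling:

S = [[2.5, 0.75],
 [0.75, 1.3]]


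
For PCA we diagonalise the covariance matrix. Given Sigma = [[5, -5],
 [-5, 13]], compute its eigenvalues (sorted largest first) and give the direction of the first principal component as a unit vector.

Step 1 — characteristic polynomial of 2×2 Sigma:
  det(Sigma - λI) = λ² - trace · λ + det = 0.
  trace = 5 + 13 = 18, det = 5·13 - (-5)² = 40.
Step 2 — discriminant:
  Δ = trace² - 4·det = 324 - 160 = 164.
Step 3 — eigenvalues:
  λ = (trace ± √Δ)/2 = (18 ± 12.8062)/2,
  λ_1 = 15.4031,  λ_2 = 2.5969.

Step 4 — unit eigenvector for λ_1: solve (Sigma - λ_1 I)v = 0. First row:
  (5 - 15.4031)·v_x + (-5)·v_y = 0, i.e. (-10.4031)·v_x + (-5)·v_y = 0,
  so v ∝ (b, λ_1 - a) = (-5, 10.4031); multiply by -1 so the first entry is positive: u = (5, -10.4031).
  ||u|| = √((5)² + (-10.4031)²) = √(133.225) ≈ 11.5423,
  v_1 = u/||u|| ≈ (0.4332, -0.9013) (||v_1|| = 1).

λ_1 = 15.4031,  λ_2 = 2.5969;  v_1 ≈ (0.4332, -0.9013)


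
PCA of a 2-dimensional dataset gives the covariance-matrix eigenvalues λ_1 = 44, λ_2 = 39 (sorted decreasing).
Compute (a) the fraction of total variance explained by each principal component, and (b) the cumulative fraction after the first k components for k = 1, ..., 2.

Step 1 — total variance = trace(Sigma) = Σ λ_i = 44 + 39 = 83.

Step 2 — fraction explained by component i = λ_i / Σ λ:
  PC1: 44/83 = 0.5301
  PC2: 39/83 = 0.4699

Step 3 — cumulative fraction after k components = (λ_1 + ... + λ_k) / Σ λ:
  k = 1: 44/83 = 0.5301
  k = 2: (44 + 39)/83 = 83/83 = 1

Summary (fraction, with percent):

explained: PC1 0.5301 (53.01%), PC2 0.4699 (46.99%);  cumulative: 0.5301, 1


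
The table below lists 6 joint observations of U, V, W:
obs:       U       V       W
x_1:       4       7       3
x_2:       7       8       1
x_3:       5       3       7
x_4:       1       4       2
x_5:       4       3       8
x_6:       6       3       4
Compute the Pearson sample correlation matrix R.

Step 1 — column means:
  mean(U) = (4 + 7 + 5 + 1 + 4 + 6) / 6 = 27/6 = 4.5
  mean(V) = (7 + 8 + 3 + 4 + 3 + 3) / 6 = 28/6 = 4.6667
  mean(W) = (3 + 1 + 7 + 2 + 8 + 4) / 6 = 25/6 = 4.1667

Step 2 — sample variances and covariances s[i,j] = (1/(n-1)) · Σ_k (x_{k,i} - mean_i) · (x_{k,j} - mean_j), with n-1 = 5:
  s[U,U] = ((-0.5)·(-0.5) + (2.5)·(2.5) + (0.5)·(0.5) + (-3.5)·(-3.5) + (-0.5)·(-0.5) + (1.5)·(1.5)) / 5 = 21.5/5 = 4.3
  s[U,V] = ((-0.5)·(2.3333) + (2.5)·(3.3333) + (0.5)·(-1.6667) + (-3.5)·(-0.6667) + (-0.5)·(-1.6667) + (1.5)·(-1.6667)) / 5 = 7/5 = 1.4
  s[U,W] = ((-0.5)·(-1.1667) + (2.5)·(-3.1667) + (0.5)·(2.8333) + (-3.5)·(-2.1667) + (-0.5)·(3.8333) + (1.5)·(-0.1667)) / 5 = -0.5/5 = -0.1
  s[V,V] = ((2.3333)·(2.3333) + (3.3333)·(3.3333) + (-1.6667)·(-1.6667) + (-0.6667)·(-0.6667) + (-1.6667)·(-1.6667) + (-1.6667)·(-1.6667)) / 5 = 25.3333/5 = 5.0667
  s[V,W] = ((2.3333)·(-1.1667) + (3.3333)·(-3.1667) + (-1.6667)·(2.8333) + (-0.6667)·(-2.1667) + (-1.6667)·(3.8333) + (-1.6667)·(-0.1667)) / 5 = -22.6667/5 = -4.5333
  s[W,W] = ((-1.1667)·(-1.1667) + (-3.1667)·(-3.1667) + (2.8333)·(2.8333) + (-2.1667)·(-2.1667) + (3.8333)·(3.8333) + (-0.1667)·(-0.1667)) / 5 = 38.8333/5 = 7.7667
  Sample standard deviations s_i = √(s[i,i]):
  s(U) = √(4.3) = 2.0736
  s(V) = √(5.0667) = 2.2509
  s(W) = √(7.7667) = 2.7869

Step 3 — r_{ij} = s_{ij} / (s_i · s_j):
  r[U,U] = 1 (diagonal).
  r[U,V] = 1.4 / (2.0736 · 2.2509) = 1.4 / 4.6676 = 0.2999
  r[U,W] = -0.1 / (2.0736 · 2.7869) = -0.1 / 5.779 = -0.0173
  r[V,V] = 1 (diagonal).
  r[V,W] = -4.5333 / (2.2509 · 2.7869) = -4.5333 / 6.273 = -0.7227
  r[W,W] = 1 (diagonal).

R is symmetric with unit diagonal. Assembling:

R = [[1, 0.2999, -0.0173],
 [0.2999, 1, -0.7227],
 [-0.0173, -0.7227, 1]]


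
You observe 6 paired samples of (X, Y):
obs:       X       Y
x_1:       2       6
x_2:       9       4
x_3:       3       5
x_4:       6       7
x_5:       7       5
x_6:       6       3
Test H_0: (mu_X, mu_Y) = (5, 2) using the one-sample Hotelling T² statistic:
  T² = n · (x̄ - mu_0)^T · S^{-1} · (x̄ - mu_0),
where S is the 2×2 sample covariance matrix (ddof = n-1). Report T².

Step 1 — sample mean vector:
  mean(X) = (2 + 9 + 3 + 6 + 7 + 6) / 6 = 33/6 = 5.5
  mean(Y) = (6 + 4 + 5 + 7 + 5 + 3) / 6 = 30/6 = 5
  x̄ = (5.5, 5),  deviation x̄ - mu_0 = (5.5, 5) - (5, 2) = (0.5, 3).

Step 2 — sample covariance matrix, S[i,j] = (1/(n-1)) · Σ_k (x_{k,i} - mean_i) · (x_{k,j} - mean_j), divisor n-1 = 5:
  S[X,X] = ((-3.5)·(-3.5) + (3.5)·(3.5) + (-2.5)·(-2.5) + (0.5)·(0.5) + (1.5)·(1.5) + (0.5)·(0.5)) / 5 = 33.5/5 = 6.7
  S[X,Y] = ((-3.5)·(1) + (3.5)·(-1) + (-2.5)·(0) + (0.5)·(2) + (1.5)·(0) + (0.5)·(-2)) / 5 = -7/5 = -1.4
  S[Y,Y] = ((1)·(1) + (-1)·(-1) + (0)·(0) + (2)·(2) + (0)·(0) + (-2)·(-2)) / 5 = 10/5 = 2
  S = [[6.7, -1.4],
 [-1.4, 2]].

Step 3 — invert S. det(S) = 6.7·2 - (-1.4)² = 11.44.
  S^{-1} = (1/det) · [[d, -b], [-b, a]] = [[0.1748, 0.1224],
 [0.1224, 0.5857]].

Step 4 — quadratic form (x̄ - mu_0)^T · S^{-1} · (x̄ - mu_0):
  S^{-1} · (x̄ - mu_0) = (0.4545, 1.8182),
  (x̄ - mu_0)^T · [...] = (0.5)·(0.4545) + (3)·(1.8182) = 5.6818.

Step 5 — scale by n: T² = 6 · 5.6818 = 34.0909.

T² ≈ 34.0909


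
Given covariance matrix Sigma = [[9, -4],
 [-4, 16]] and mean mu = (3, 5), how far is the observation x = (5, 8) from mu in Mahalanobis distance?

Step 1 — centre the observation: (x - mu) = (2, 3).

Step 2 — invert Sigma. det(Sigma) = 9·16 - (-4)² = 128.
  Sigma^{-1} = (1/det) · [[d, -b], [-b, a]] = [[0.125, 0.0312],
 [0.0312, 0.0703]].

Step 3 — form the quadratic (x - mu)^T · Sigma^{-1} · (x - mu):
  Sigma^{-1} · (x - mu) = (0.3438, 0.2734).
  (x - mu)^T · [Sigma^{-1} · (x - mu)] = (2)·(0.3438) + (3)·(0.2734) = 1.5078.

Step 4 — take square root: d = √(1.5078) ≈ 1.2279.

d(x, mu) = √(1.5078) ≈ 1.2279


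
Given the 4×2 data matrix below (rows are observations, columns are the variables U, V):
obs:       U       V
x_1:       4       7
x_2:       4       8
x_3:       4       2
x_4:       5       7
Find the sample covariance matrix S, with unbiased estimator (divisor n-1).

Step 1 — column means:
  mean(U) = (4 + 4 + 4 + 5) / 4 = 17/4 = 4.25
  mean(V) = (7 + 8 + 2 + 7) / 4 = 24/4 = 6

Step 2 — sample covariance S[i,j] = (1/(n-1)) · Σ_k (x_{k,i} - mean_i) · (x_{k,j} - mean_j), with n-1 = 3.
  S[U,U] = ((-0.25)·(-0.25) + (-0.25)·(-0.25) + (-0.25)·(-0.25) + (0.75)·(0.75)) / 3 = 0.75/3 = 0.25
  S[U,V] = ((-0.25)·(1) + (-0.25)·(2) + (-0.25)·(-4) + (0.75)·(1)) / 3 = 1/3 = 0.3333
  S[V,V] = ((1)·(1) + (2)·(2) + (-4)·(-4) + (1)·(1)) / 3 = 22/3 = 7.3333

S is symmetric (S[j,i] = S[i,j]). Assembling:

S = [[0.25, 0.3333],
 [0.3333, 7.3333]]


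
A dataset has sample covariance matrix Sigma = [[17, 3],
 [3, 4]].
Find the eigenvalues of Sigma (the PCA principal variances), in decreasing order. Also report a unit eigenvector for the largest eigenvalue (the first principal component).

Step 1 — characteristic polynomial of 2×2 Sigma:
  det(Sigma - λI) = λ² - trace · λ + det = 0.
  trace = 17 + 4 = 21, det = 17·4 - (3)² = 59.
Step 2 — discriminant:
  Δ = trace² - 4·det = 441 - 236 = 205.
Step 3 — eigenvalues:
  λ = (trace ± √Δ)/2 = (21 ± 14.3178)/2,
  λ_1 = 17.6589,  λ_2 = 3.3411.

Step 4 — unit eigenvector for λ_1: solve (Sigma - λ_1 I)v = 0. First row:
  (17 - 17.6589)·v_x + (3)·v_y = 0, i.e. (-0.6589)·v_x + (3)·v_y = 0,
  so v ∝ (b, λ_1 - a) = (3, 0.6589) = u.
  ||u|| = √((3)² + (0.6589)²) = √(9.4342) ≈ 3.0715,
  v_1 = u/||u|| ≈ (0.9767, 0.2145) (||v_1|| = 1).

λ_1 = 17.6589,  λ_2 = 3.3411;  v_1 ≈ (0.9767, 0.2145)


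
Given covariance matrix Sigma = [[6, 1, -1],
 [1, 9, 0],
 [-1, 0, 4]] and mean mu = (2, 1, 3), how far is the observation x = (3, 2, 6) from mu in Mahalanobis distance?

Step 1 — centre the observation: (x - mu) = (1, 1, 3).

Step 2 — invert Sigma (cofactor / det for 3×3, or solve directly):
  Sigma^{-1} = [[0.1773, -0.0197, 0.0443],
 [-0.0197, 0.1133, -0.0049],
 [0.0443, -0.0049, 0.2611]].

Step 3 — form the quadratic (x - mu)^T · Sigma^{-1} · (x - mu):
  Sigma^{-1} · (x - mu) = (0.2906, 0.0788, 0.8227).
  (x - mu)^T · [Sigma^{-1} · (x - mu)] = (1)·(0.2906) + (1)·(0.0788) + (3)·(0.8227) = 2.8374.

Step 4 — take square root: d = √(2.8374) ≈ 1.6845.

d(x, mu) = √(2.8374) ≈ 1.6845


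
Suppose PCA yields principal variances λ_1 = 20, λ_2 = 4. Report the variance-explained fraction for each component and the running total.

Step 1 — total variance = trace(Sigma) = Σ λ_i = 20 + 4 = 24.

Step 2 — fraction explained by component i = λ_i / Σ λ:
  PC1: 20/24 = 0.8333
  PC2: 4/24 = 0.1667

Step 3 — cumulative fraction after k components = (λ_1 + ... + λ_k) / Σ λ:
  k = 1: 20/24 = 0.8333
  k = 2: (20 + 4)/24 = 24/24 = 1

Summary (fraction, with percent):

explained: PC1 0.8333 (83.33%), PC2 0.1667 (16.67%);  cumulative: 0.8333, 1


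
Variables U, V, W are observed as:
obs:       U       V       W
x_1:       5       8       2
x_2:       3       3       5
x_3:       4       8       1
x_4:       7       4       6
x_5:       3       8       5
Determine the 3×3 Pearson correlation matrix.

Step 1 — column means:
  mean(U) = (5 + 3 + 4 + 7 + 3) / 5 = 22/5 = 4.4
  mean(V) = (8 + 3 + 8 + 4 + 8) / 5 = 31/5 = 6.2
  mean(W) = (2 + 5 + 1 + 6 + 5) / 5 = 19/5 = 3.8

Step 2 — sample variances and covariances s[i,j] = (1/(n-1)) · Σ_k (x_{k,i} - mean_i) · (x_{k,j} - mean_j), with n-1 = 4:
  s[U,U] = ((0.6)·(0.6) + (-1.4)·(-1.4) + (-0.4)·(-0.4) + (2.6)·(2.6) + (-1.4)·(-1.4)) / 4 = 11.2/4 = 2.8
  s[U,V] = ((0.6)·(1.8) + (-1.4)·(-3.2) + (-0.4)·(1.8) + (2.6)·(-2.2) + (-1.4)·(1.8)) / 4 = -3.4/4 = -0.85
  s[U,W] = ((0.6)·(-1.8) + (-1.4)·(1.2) + (-0.4)·(-2.8) + (2.6)·(2.2) + (-1.4)·(1.2)) / 4 = 2.4/4 = 0.6
  s[V,V] = ((1.8)·(1.8) + (-3.2)·(-3.2) + (1.8)·(1.8) + (-2.2)·(-2.2) + (1.8)·(1.8)) / 4 = 24.8/4 = 6.2
  s[V,W] = ((1.8)·(-1.8) + (-3.2)·(1.2) + (1.8)·(-2.8) + (-2.2)·(2.2) + (1.8)·(1.2)) / 4 = -14.8/4 = -3.7
  s[W,W] = ((-1.8)·(-1.8) + (1.2)·(1.2) + (-2.8)·(-2.8) + (2.2)·(2.2) + (1.2)·(1.2)) / 4 = 18.8/4 = 4.7
  Sample standard deviations s_i = √(s[i,i]):
  s(U) = √(2.8) = 1.6733
  s(V) = √(6.2) = 2.49
  s(W) = √(4.7) = 2.1679

Step 3 — r_{ij} = s_{ij} / (s_i · s_j):
  r[U,U] = 1 (diagonal).
  r[U,V] = -0.85 / (1.6733 · 2.49) = -0.85 / 4.1665 = -0.204
  r[U,W] = 0.6 / (1.6733 · 2.1679) = 0.6 / 3.6277 = 0.1654
  r[V,V] = 1 (diagonal).
  r[V,W] = -3.7 / (2.49 · 2.1679) = -3.7 / 5.3981 = -0.6854
  r[W,W] = 1 (diagonal).

R is symmetric with unit diagonal. Assembling:

R = [[1, -0.204, 0.1654],
 [-0.204, 1, -0.6854],
 [0.1654, -0.6854, 1]]


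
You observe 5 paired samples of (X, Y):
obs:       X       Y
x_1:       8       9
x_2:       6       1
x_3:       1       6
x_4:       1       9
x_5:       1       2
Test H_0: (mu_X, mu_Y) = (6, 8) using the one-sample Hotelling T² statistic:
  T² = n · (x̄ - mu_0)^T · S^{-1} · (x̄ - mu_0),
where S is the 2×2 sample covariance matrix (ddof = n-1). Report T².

Step 1 — sample mean vector:
  mean(X) = (8 + 6 + 1 + 1 + 1) / 5 = 17/5 = 3.4
  mean(Y) = (9 + 1 + 6 + 9 + 2) / 5 = 27/5 = 5.4
  x̄ = (3.4, 5.4),  deviation x̄ - mu_0 = (3.4, 5.4) - (6, 8) = (-2.6, -2.6).

Step 2 — sample covariance matrix, S[i,j] = (1/(n-1)) · Σ_k (x_{k,i} - mean_i) · (x_{k,j} - mean_j), divisor n-1 = 4:
  S[X,X] = ((4.6)·(4.6) + (2.6)·(2.6) + (-2.4)·(-2.4) + (-2.4)·(-2.4) + (-2.4)·(-2.4)) / 4 = 45.2/4 = 11.3
  S[X,Y] = ((4.6)·(3.6) + (2.6)·(-4.4) + (-2.4)·(0.6) + (-2.4)·(3.6) + (-2.4)·(-3.4)) / 4 = 3.2/4 = 0.8
  S[Y,Y] = ((3.6)·(3.6) + (-4.4)·(-4.4) + (0.6)·(0.6) + (3.6)·(3.6) + (-3.4)·(-3.4)) / 4 = 57.2/4 = 14.3
  S = [[11.3, 0.8],
 [0.8, 14.3]].

Step 3 — invert S. det(S) = 11.3·14.3 - (0.8)² = 160.95.
  S^{-1} = (1/det) · [[d, -b], [-b, a]] = [[0.0888, -0.005],
 [-0.005, 0.0702]].

Step 4 — quadratic form (x̄ - mu_0)^T · S^{-1} · (x̄ - mu_0):
  S^{-1} · (x̄ - mu_0) = (-0.2181, -0.1696),
  (x̄ - mu_0)^T · [...] = (-2.6)·(-0.2181) + (-2.6)·(-0.1696) = 1.008.

Step 5 — scale by n: T² = 5 · 1.008 = 5.0401.

T² ≈ 5.0401


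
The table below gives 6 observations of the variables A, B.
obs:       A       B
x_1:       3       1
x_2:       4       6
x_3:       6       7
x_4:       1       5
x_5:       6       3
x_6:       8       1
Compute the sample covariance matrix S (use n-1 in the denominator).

Step 1 — column means:
  mean(A) = (3 + 4 + 6 + 1 + 6 + 8) / 6 = 28/6 = 4.6667
  mean(B) = (1 + 6 + 7 + 5 + 3 + 1) / 6 = 23/6 = 3.8333

Step 2 — sample covariance S[i,j] = (1/(n-1)) · Σ_k (x_{k,i} - mean_i) · (x_{k,j} - mean_j), with n-1 = 5.
  S[A,A] = ((-1.6667)·(-1.6667) + (-0.6667)·(-0.6667) + (1.3333)·(1.3333) + (-3.6667)·(-3.6667) + (1.3333)·(1.3333) + (3.3333)·(3.3333)) / 5 = 31.3333/5 = 6.2667
  S[A,B] = ((-1.6667)·(-2.8333) + (-0.6667)·(2.1667) + (1.3333)·(3.1667) + (-3.6667)·(1.1667) + (1.3333)·(-0.8333) + (3.3333)·(-2.8333)) / 5 = -7.3333/5 = -1.4667
  S[B,B] = ((-2.8333)·(-2.8333) + (2.1667)·(2.1667) + (3.1667)·(3.1667) + (1.1667)·(1.1667) + (-0.8333)·(-0.8333) + (-2.8333)·(-2.8333)) / 5 = 32.8333/5 = 6.5667

S is symmetric (S[j,i] = S[i,j]). Assembling:

S = [[6.2667, -1.4667],
 [-1.4667, 6.5667]]


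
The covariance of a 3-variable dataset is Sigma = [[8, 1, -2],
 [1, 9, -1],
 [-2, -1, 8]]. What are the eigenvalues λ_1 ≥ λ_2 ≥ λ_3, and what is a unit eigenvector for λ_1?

Step 1 — characteristic polynomial p(λ) = det(λI - Sigma) = λ³ - tr·λ² + c_1·λ - det, where tr = trace, c_1 = sum of the principal 2×2 minors, det = det(Sigma):
  tr = 8 + 9 + 8 = 25,
  c_1 = (8·9 - (1)²) + (8·8 - (-2)²) + (9·8 - (-1)²) = 71 + 60 + 71 = 202,
  det = 8·(9·8 - (-1)²) - (1)·((1)·8 - (-1)·(-2)) + (-2)·((1)·(-1) - 9·(-2)) = 8·(71) - (1)·(6) + (-2)·(17) = 528.
  So p(λ) = λ³ - 25λ² + 202λ - 528.
Step 2 — look for an integer root (rational root theorem: any rational root is an integer divisor of 528). Testing λ = 6:
  p(6) = 216 - 900 + 1212 - 528 = 0  ✓
  Dividing out (λ - 6): p(λ) = (λ - 6)(λ² - 19λ + 88).
Step 3 — remaining eigenvalues from the quadratic λ² - 19λ + 88 = 0:
  Δ = 19² - 4·88 = 361 - 352 = 9,  λ = (19 ± √9)/2 = (19 ± 3)/2 = 11 or 8.
  Sorted: λ_1 = 11,  λ_2 = 8,  λ_3 = 6  (check: sum = 25 = tr ✓).

Step 4 — unit eigenvector for λ_1 = 11: v spans the null space of (Sigma - λ_1 I), whose rows are
  r_1 = (-3, 1, -2),  r_2 = (1, -2, -1),  r_3 = (-2, -1, -3).
  v is orthogonal to every row, so take v ∝ r_1 × r_2 = ((1)·(-1) - (-2)·(-2), (-2)·(1) - (-3)·(-1), (-3)·(-2) - (1)·(1)) = (-5, -5, 5).
  Rescale (divide by 5; multiply by -1 so the first nonzero entry is positive): u = (1, 1, -1).
  ||u|| = √((1)² + (1)² + (-1)²) = √(3) ≈ 1.7321,  v_1 = u/||u|| ≈ (0.5774, 0.5774, -0.5774) (||v_1|| = 1).

λ_1 = 11,  λ_2 = 8,  λ_3 = 6;  v_1 ≈ (0.5774, 0.5774, -0.5774)


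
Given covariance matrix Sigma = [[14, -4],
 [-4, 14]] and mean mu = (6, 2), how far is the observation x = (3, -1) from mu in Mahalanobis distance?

Step 1 — centre the observation: (x - mu) = (-3, -3).

Step 2 — invert Sigma. det(Sigma) = 14·14 - (-4)² = 180.
  Sigma^{-1} = (1/det) · [[d, -b], [-b, a]] = [[0.0778, 0.0222],
 [0.0222, 0.0778]].

Step 3 — form the quadratic (x - mu)^T · Sigma^{-1} · (x - mu):
  Sigma^{-1} · (x - mu) = (-0.3, -0.3).
  (x - mu)^T · [Sigma^{-1} · (x - mu)] = (-3)·(-0.3) + (-3)·(-0.3) = 1.8.

Step 4 — take square root: d = √(1.8) ≈ 1.3416.

d(x, mu) = √(1.8) ≈ 1.3416


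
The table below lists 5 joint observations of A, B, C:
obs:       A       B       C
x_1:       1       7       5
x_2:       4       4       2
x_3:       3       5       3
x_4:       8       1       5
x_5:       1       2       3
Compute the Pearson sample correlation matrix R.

Step 1 — column means:
  mean(A) = (1 + 4 + 3 + 8 + 1) / 5 = 17/5 = 3.4
  mean(B) = (7 + 4 + 5 + 1 + 2) / 5 = 19/5 = 3.8
  mean(C) = (5 + 2 + 3 + 5 + 3) / 5 = 18/5 = 3.6

Step 2 — sample variances and covariances s[i,j] = (1/(n-1)) · Σ_k (x_{k,i} - mean_i) · (x_{k,j} - mean_j), with n-1 = 4:
  s[A,A] = ((-2.4)·(-2.4) + (0.6)·(0.6) + (-0.4)·(-0.4) + (4.6)·(4.6) + (-2.4)·(-2.4)) / 4 = 33.2/4 = 8.3
  s[A,B] = ((-2.4)·(3.2) + (0.6)·(0.2) + (-0.4)·(1.2) + (4.6)·(-2.8) + (-2.4)·(-1.8)) / 4 = -16.6/4 = -4.15
  s[A,C] = ((-2.4)·(1.4) + (0.6)·(-1.6) + (-0.4)·(-0.6) + (4.6)·(1.4) + (-2.4)·(-0.6)) / 4 = 3.8/4 = 0.95
  s[B,B] = ((3.2)·(3.2) + (0.2)·(0.2) + (1.2)·(1.2) + (-2.8)·(-2.8) + (-1.8)·(-1.8)) / 4 = 22.8/4 = 5.7
  s[B,C] = ((3.2)·(1.4) + (0.2)·(-1.6) + (1.2)·(-0.6) + (-2.8)·(1.4) + (-1.8)·(-0.6)) / 4 = 0.6/4 = 0.15
  s[C,C] = ((1.4)·(1.4) + (-1.6)·(-1.6) + (-0.6)·(-0.6) + (1.4)·(1.4) + (-0.6)·(-0.6)) / 4 = 7.2/4 = 1.8
  Sample standard deviations s_i = √(s[i,i]):
  s(A) = √(8.3) = 2.881
  s(B) = √(5.7) = 2.3875
  s(C) = √(1.8) = 1.3416

Step 3 — r_{ij} = s_{ij} / (s_i · s_j):
  r[A,A] = 1 (diagonal).
  r[A,B] = -4.15 / (2.881 · 2.3875) = -4.15 / 6.8782 = -0.6034
  r[A,C] = 0.95 / (2.881 · 1.3416) = 0.95 / 3.8652 = 0.2458
  r[B,B] = 1 (diagonal).
  r[B,C] = 0.15 / (2.3875 · 1.3416) = 0.15 / 3.2031 = 0.0468
  r[C,C] = 1 (diagonal).

R is symmetric with unit diagonal. Assembling:

R = [[1, -0.6034, 0.2458],
 [-0.6034, 1, 0.0468],
 [0.2458, 0.0468, 1]]


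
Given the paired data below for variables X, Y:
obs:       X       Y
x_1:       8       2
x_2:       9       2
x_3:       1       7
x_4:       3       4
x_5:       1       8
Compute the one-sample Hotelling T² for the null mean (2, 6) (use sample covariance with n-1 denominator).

Step 1 — sample mean vector:
  mean(X) = (8 + 9 + 1 + 3 + 1) / 5 = 22/5 = 4.4
  mean(Y) = (2 + 2 + 7 + 4 + 8) / 5 = 23/5 = 4.6
  x̄ = (4.4, 4.6),  deviation x̄ - mu_0 = (4.4, 4.6) - (2, 6) = (2.4, -1.4).

Step 2 — sample covariance matrix, S[i,j] = (1/(n-1)) · Σ_k (x_{k,i} - mean_i) · (x_{k,j} - mean_j), divisor n-1 = 4:
  S[X,X] = ((3.6)·(3.6) + (4.6)·(4.6) + (-3.4)·(-3.4) + (-1.4)·(-1.4) + (-3.4)·(-3.4)) / 4 = 59.2/4 = 14.8
  S[X,Y] = ((3.6)·(-2.6) + (4.6)·(-2.6) + (-3.4)·(2.4) + (-1.4)·(-0.6) + (-3.4)·(3.4)) / 4 = -40.2/4 = -10.05
  S[Y,Y] = ((-2.6)·(-2.6) + (-2.6)·(-2.6) + (2.4)·(2.4) + (-0.6)·(-0.6) + (3.4)·(3.4)) / 4 = 31.2/4 = 7.8
  S = [[14.8, -10.05],
 [-10.05, 7.8]].

Step 3 — invert S. det(S) = 14.8·7.8 - (-10.05)² = 14.4375.
  S^{-1} = (1/det) · [[d, -b], [-b, a]] = [[0.5403, 0.6961],
 [0.6961, 1.0251]].

Step 4 — quadratic form (x̄ - mu_0)^T · S^{-1} · (x̄ - mu_0):
  S^{-1} · (x̄ - mu_0) = (0.3221, 0.2355),
  (x̄ - mu_0)^T · [...] = (2.4)·(0.3221) + (-1.4)·(0.2355) = 0.4433.

Step 5 — scale by n: T² = 5 · 0.4433 = 2.2165.

T² ≈ 2.2165


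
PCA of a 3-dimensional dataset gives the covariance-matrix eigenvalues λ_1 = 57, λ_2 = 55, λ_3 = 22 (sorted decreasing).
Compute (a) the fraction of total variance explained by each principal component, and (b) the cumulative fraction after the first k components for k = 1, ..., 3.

Step 1 — total variance = trace(Sigma) = Σ λ_i = 57 + 55 + 22 = 134.

Step 2 — fraction explained by component i = λ_i / Σ λ:
  PC1: 57/134 = 0.4254
  PC2: 55/134 = 0.4104
  PC3: 22/134 = 0.1642

Step 3 — cumulative fraction after k components = (λ_1 + ... + λ_k) / Σ λ:
  k = 1: 57/134 = 0.4254
  k = 2: (57 + 55)/134 = 112/134 = 0.8358
  k = 3: (57 + 55 + 22)/134 = 134/134 = 1

Summary (fraction, with percent):

explained: PC1 0.4254 (42.54%), PC2 0.4104 (41.04%), PC3 0.1642 (16.42%);  cumulative: 0.4254, 0.8358, 1


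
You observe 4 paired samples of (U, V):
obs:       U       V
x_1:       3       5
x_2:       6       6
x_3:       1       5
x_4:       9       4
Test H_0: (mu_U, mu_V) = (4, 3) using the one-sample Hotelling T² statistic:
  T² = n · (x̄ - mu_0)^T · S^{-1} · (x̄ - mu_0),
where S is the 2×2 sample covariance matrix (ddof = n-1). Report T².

Step 1 — sample mean vector:
  mean(U) = (3 + 6 + 1 + 9) / 4 = 19/4 = 4.75
  mean(V) = (5 + 6 + 5 + 4) / 4 = 20/4 = 5
  x̄ = (4.75, 5),  deviation x̄ - mu_0 = (4.75, 5) - (4, 3) = (0.75, 2).

Step 2 — sample covariance matrix, S[i,j] = (1/(n-1)) · Σ_k (x_{k,i} - mean_i) · (x_{k,j} - mean_j), divisor n-1 = 3:
  S[U,U] = ((-1.75)·(-1.75) + (1.25)·(1.25) + (-3.75)·(-3.75) + (4.25)·(4.25)) / 3 = 36.75/3 = 12.25
  S[U,V] = ((-1.75)·(0) + (1.25)·(1) + (-3.75)·(0) + (4.25)·(-1)) / 3 = -3/3 = -1
  S[V,V] = ((0)·(0) + (1)·(1) + (0)·(0) + (-1)·(-1)) / 3 = 2/3 = 0.6667
  S = [[12.25, -1],
 [-1, 0.6667]].

Step 3 — invert S. det(S) = 12.25·0.6667 - (-1)² = 7.1667.
  S^{-1} = (1/det) · [[d, -b], [-b, a]] = [[0.093, 0.1395],
 [0.1395, 1.7093]].

Step 4 — quadratic form (x̄ - mu_0)^T · S^{-1} · (x̄ - mu_0):
  S^{-1} · (x̄ - mu_0) = (0.3488, 3.5233),
  (x̄ - mu_0)^T · [...] = (0.75)·(0.3488) + (2)·(3.5233) = 7.3081.

Step 5 — scale by n: T² = 4 · 7.3081 = 29.2326.

T² ≈ 29.2326


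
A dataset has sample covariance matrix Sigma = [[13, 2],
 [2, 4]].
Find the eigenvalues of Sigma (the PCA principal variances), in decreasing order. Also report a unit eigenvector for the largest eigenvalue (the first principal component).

Step 1 — characteristic polynomial of 2×2 Sigma:
  det(Sigma - λI) = λ² - trace · λ + det = 0.
  trace = 13 + 4 = 17, det = 13·4 - (2)² = 48.
Step 2 — discriminant:
  Δ = trace² - 4·det = 289 - 192 = 97.
Step 3 — eigenvalues:
  λ = (trace ± √Δ)/2 = (17 ± 9.8489)/2,
  λ_1 = 13.4244,  λ_2 = 3.5756.

Step 4 — unit eigenvector for λ_1: solve (Sigma - λ_1 I)v = 0. First row:
  (13 - 13.4244)·v_x + (2)·v_y = 0, i.e. (-0.4244)·v_x + (2)·v_y = 0,
  so v ∝ (b, λ_1 - a) = (2, 0.4244) = u.
  ||u|| = √((2)² + (0.4244)²) = √(4.1801) ≈ 2.0445,
  v_1 = u/||u|| ≈ (0.9782, 0.2076) (||v_1|| = 1).

λ_1 = 13.4244,  λ_2 = 3.5756;  v_1 ≈ (0.9782, 0.2076)


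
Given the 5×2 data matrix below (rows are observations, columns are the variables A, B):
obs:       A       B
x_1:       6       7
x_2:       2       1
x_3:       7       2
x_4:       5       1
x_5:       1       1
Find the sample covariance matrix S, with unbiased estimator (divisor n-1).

Step 1 — column means:
  mean(A) = (6 + 2 + 7 + 5 + 1) / 5 = 21/5 = 4.2
  mean(B) = (7 + 1 + 2 + 1 + 1) / 5 = 12/5 = 2.4

Step 2 — sample covariance S[i,j] = (1/(n-1)) · Σ_k (x_{k,i} - mean_i) · (x_{k,j} - mean_j), with n-1 = 4.
  S[A,A] = ((1.8)·(1.8) + (-2.2)·(-2.2) + (2.8)·(2.8) + (0.8)·(0.8) + (-3.2)·(-3.2)) / 4 = 26.8/4 = 6.7
  S[A,B] = ((1.8)·(4.6) + (-2.2)·(-1.4) + (2.8)·(-0.4) + (0.8)·(-1.4) + (-3.2)·(-1.4)) / 4 = 13.6/4 = 3.4
  S[B,B] = ((4.6)·(4.6) + (-1.4)·(-1.4) + (-0.4)·(-0.4) + (-1.4)·(-1.4) + (-1.4)·(-1.4)) / 4 = 27.2/4 = 6.8

S is symmetric (S[j,i] = S[i,j]). Assembling:

S = [[6.7, 3.4],
 [3.4, 6.8]]


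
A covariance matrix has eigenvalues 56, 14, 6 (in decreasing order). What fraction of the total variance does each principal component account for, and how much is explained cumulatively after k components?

Step 1 — total variance = trace(Sigma) = Σ λ_i = 56 + 14 + 6 = 76.

Step 2 — fraction explained by component i = λ_i / Σ λ:
  PC1: 56/76 = 0.7368
  PC2: 14/76 = 0.1842
  PC3: 6/76 = 0.0789

Step 3 — cumulative fraction after k components = (λ_1 + ... + λ_k) / Σ λ:
  k = 1: 56/76 = 0.7368
  k = 2: (56 + 14)/76 = 70/76 = 0.9211
  k = 3: (56 + 14 + 6)/76 = 76/76 = 1

Summary (fraction, with percent):

explained: PC1 0.7368 (73.68%), PC2 0.1842 (18.42%), PC3 0.0789 (7.89%);  cumulative: 0.7368, 0.9211, 1


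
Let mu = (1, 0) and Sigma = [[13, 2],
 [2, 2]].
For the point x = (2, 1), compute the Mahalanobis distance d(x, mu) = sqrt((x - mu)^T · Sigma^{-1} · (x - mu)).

Step 1 — centre the observation: (x - mu) = (1, 1).

Step 2 — invert Sigma. det(Sigma) = 13·2 - (2)² = 22.
  Sigma^{-1} = (1/det) · [[d, -b], [-b, a]] = [[0.0909, -0.0909],
 [-0.0909, 0.5909]].

Step 3 — form the quadratic (x - mu)^T · Sigma^{-1} · (x - mu):
  Sigma^{-1} · (x - mu) = (0, 0.5).
  (x - mu)^T · [Sigma^{-1} · (x - mu)] = (1)·(0) + (1)·(0.5) = 0.5.

Step 4 — take square root: d = √(0.5) ≈ 0.7071.

d(x, mu) = √(0.5) ≈ 0.7071


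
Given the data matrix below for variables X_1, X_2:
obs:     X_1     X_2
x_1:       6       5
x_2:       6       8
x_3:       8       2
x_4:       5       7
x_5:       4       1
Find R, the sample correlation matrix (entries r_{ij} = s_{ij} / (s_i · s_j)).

Step 1 — column means:
  mean(X_1) = (6 + 6 + 8 + 5 + 4) / 5 = 29/5 = 5.8
  mean(X_2) = (5 + 8 + 2 + 7 + 1) / 5 = 23/5 = 4.6

Step 2 — sample variances and covariances s[i,j] = (1/(n-1)) · Σ_k (x_{k,i} - mean_i) · (x_{k,j} - mean_j), with n-1 = 4:
  s[X_1,X_1] = ((0.2)·(0.2) + (0.2)·(0.2) + (2.2)·(2.2) + (-0.8)·(-0.8) + (-1.8)·(-1.8)) / 4 = 8.8/4 = 2.2
  s[X_1,X_2] = ((0.2)·(0.4) + (0.2)·(3.4) + (2.2)·(-2.6) + (-0.8)·(2.4) + (-1.8)·(-3.6)) / 4 = -0.4/4 = -0.1
  s[X_2,X_2] = ((0.4)·(0.4) + (3.4)·(3.4) + (-2.6)·(-2.6) + (2.4)·(2.4) + (-3.6)·(-3.6)) / 4 = 37.2/4 = 9.3
  Sample standard deviations s_i = √(s[i,i]):
  s(X_1) = √(2.2) = 1.4832
  s(X_2) = √(9.3) = 3.0496

Step 3 — r_{ij} = s_{ij} / (s_i · s_j):
  r[X_1,X_1] = 1 (diagonal).
  r[X_1,X_2] = -0.1 / (1.4832 · 3.0496) = -0.1 / 4.5233 = -0.0221
  r[X_2,X_2] = 1 (diagonal).

R is symmetric with unit diagonal. Assembling:

R = [[1, -0.0221],
 [-0.0221, 1]]


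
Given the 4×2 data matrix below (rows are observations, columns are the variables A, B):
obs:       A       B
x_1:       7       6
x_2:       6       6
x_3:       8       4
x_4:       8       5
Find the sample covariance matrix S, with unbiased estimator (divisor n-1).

Step 1 — column means:
  mean(A) = (7 + 6 + 8 + 8) / 4 = 29/4 = 7.25
  mean(B) = (6 + 6 + 4 + 5) / 4 = 21/4 = 5.25

Step 2 — sample covariance S[i,j] = (1/(n-1)) · Σ_k (x_{k,i} - mean_i) · (x_{k,j} - mean_j), with n-1 = 3.
  S[A,A] = ((-0.25)·(-0.25) + (-1.25)·(-1.25) + (0.75)·(0.75) + (0.75)·(0.75)) / 3 = 2.75/3 = 0.9167
  S[A,B] = ((-0.25)·(0.75) + (-1.25)·(0.75) + (0.75)·(-1.25) + (0.75)·(-0.25)) / 3 = -2.25/3 = -0.75
  S[B,B] = ((0.75)·(0.75) + (0.75)·(0.75) + (-1.25)·(-1.25) + (-0.25)·(-0.25)) / 3 = 2.75/3 = 0.9167

S is symmetric (S[j,i] = S[i,j]). Assembling:

S = [[0.9167, -0.75],
 [-0.75, 0.9167]]


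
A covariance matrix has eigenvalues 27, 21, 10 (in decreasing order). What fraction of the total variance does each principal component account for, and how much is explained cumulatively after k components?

Step 1 — total variance = trace(Sigma) = Σ λ_i = 27 + 21 + 10 = 58.

Step 2 — fraction explained by component i = λ_i / Σ λ:
  PC1: 27/58 = 0.4655
  PC2: 21/58 = 0.3621
  PC3: 10/58 = 0.1724

Step 3 — cumulative fraction after k components = (λ_1 + ... + λ_k) / Σ λ:
  k = 1: 27/58 = 0.4655
  k = 2: (27 + 21)/58 = 48/58 = 0.8276
  k = 3: (27 + 21 + 10)/58 = 58/58 = 1

Summary (fraction, with percent):

explained: PC1 0.4655 (46.55%), PC2 0.3621 (36.21%), PC3 0.1724 (17.24%);  cumulative: 0.4655, 0.8276, 1


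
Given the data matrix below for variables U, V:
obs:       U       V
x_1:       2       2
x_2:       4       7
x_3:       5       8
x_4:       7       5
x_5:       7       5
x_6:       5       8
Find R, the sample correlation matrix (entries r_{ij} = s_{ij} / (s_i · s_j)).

Step 1 — column means:
  mean(U) = (2 + 4 + 5 + 7 + 7 + 5) / 6 = 30/6 = 5
  mean(V) = (2 + 7 + 8 + 5 + 5 + 8) / 6 = 35/6 = 5.8333

Step 2 — sample variances and covariances s[i,j] = (1/(n-1)) · Σ_k (x_{k,i} - mean_i) · (x_{k,j} - mean_j), with n-1 = 5:
  s[U,U] = ((-3)·(-3) + (-1)·(-1) + (0)·(0) + (2)·(2) + (2)·(2) + (0)·(0)) / 5 = 18/5 = 3.6
  s[U,V] = ((-3)·(-3.8333) + (-1)·(1.1667) + (0)·(2.1667) + (2)·(-0.8333) + (2)·(-0.8333) + (0)·(2.1667)) / 5 = 7/5 = 1.4
  s[V,V] = ((-3.8333)·(-3.8333) + (1.1667)·(1.1667) + (2.1667)·(2.1667) + (-0.8333)·(-0.8333) + (-0.8333)·(-0.8333) + (2.1667)·(2.1667)) / 5 = 26.8333/5 = 5.3667
  Sample standard deviations s_i = √(s[i,i]):
  s(U) = √(3.6) = 1.8974
  s(V) = √(5.3667) = 2.3166

Step 3 — r_{ij} = s_{ij} / (s_i · s_j):
  r[U,U] = 1 (diagonal).
  r[U,V] = 1.4 / (1.8974 · 2.3166) = 1.4 / 4.3955 = 0.3185
  r[V,V] = 1 (diagonal).

R is symmetric with unit diagonal. Assembling:

R = [[1, 0.3185],
 [0.3185, 1]]
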